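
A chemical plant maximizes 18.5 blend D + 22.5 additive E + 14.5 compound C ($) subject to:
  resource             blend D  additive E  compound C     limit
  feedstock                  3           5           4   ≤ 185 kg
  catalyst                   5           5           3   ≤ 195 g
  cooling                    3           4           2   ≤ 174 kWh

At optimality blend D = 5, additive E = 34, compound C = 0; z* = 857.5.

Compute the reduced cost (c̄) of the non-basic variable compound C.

Check each constraint at x*: feedstock 185/185 (tight); catalyst 195/195 (tight); cooling 151/174 (slack 23).
By complementary slackness, y = 0 for the non-binding constraint.
From A_Bᵀ y = c: 3·y_feedstock + 5·y_catalyst = 18.5; 5·y_feedstock + 5·y_catalyst = 22.5.
This yields shadow prices y_feedstock = 2, y_catalyst = 2.5.
Reduced cost of compound C: c₃ − yᵀa₃ = 14.5 − (2·4 + 2.5·3) = 14.5 − 15.5 = -1.

-1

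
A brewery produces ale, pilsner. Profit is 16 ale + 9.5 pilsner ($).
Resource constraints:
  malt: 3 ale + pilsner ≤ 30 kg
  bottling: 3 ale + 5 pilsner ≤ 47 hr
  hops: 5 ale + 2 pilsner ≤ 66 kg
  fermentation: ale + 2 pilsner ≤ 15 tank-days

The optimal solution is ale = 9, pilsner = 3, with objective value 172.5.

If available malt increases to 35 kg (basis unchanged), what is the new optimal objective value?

195

Binding: malt and fermentation. Non-binding: bottling (5 unused), hops (15 unused).
By complementary slackness, y = 0 for the non-binding constraints.
From A_Bᵀ y = c: 3·y_malt + 1·y_fermentation = 16; 1·y_malt + 2·y_fermentation = 9.5.
Solving: y_malt = 4.5, y_fermentation = 2.5.
Δz = y_malt·Δb = 4.5 × (5) = 22.5, so new z* = 172.5 + 22.5 = 195.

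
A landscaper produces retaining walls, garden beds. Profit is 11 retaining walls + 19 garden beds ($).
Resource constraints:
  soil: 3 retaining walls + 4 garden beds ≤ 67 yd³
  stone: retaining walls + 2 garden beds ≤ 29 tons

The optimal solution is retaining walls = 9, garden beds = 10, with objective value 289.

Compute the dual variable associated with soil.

1.5

Both soil and stone are binding at x*.
The binding rows give the dual system: 3·y_soil + 1·y_stone = 11 and 4·y_soil + 2·y_stone = 19.
Solving: y_soil = 1.5, y_stone = 6.5.
Shadow price of soil = 1.5.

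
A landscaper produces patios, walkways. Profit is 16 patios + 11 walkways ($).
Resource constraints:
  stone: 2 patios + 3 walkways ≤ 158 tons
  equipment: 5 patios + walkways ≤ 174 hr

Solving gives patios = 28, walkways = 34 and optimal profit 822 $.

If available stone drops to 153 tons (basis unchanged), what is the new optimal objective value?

Both stone and equipment are binding at x*.
From A_Bᵀ y = c: 2·y_stone + 5·y_equipment = 16; 3·y_stone + 1·y_equipment = 11.
→ y_stone = 3 and y_equipment = 2.
Δz = y_stone·Δb = 3 × (-5) = -15, so new z* = 822 − 15 = 807.

807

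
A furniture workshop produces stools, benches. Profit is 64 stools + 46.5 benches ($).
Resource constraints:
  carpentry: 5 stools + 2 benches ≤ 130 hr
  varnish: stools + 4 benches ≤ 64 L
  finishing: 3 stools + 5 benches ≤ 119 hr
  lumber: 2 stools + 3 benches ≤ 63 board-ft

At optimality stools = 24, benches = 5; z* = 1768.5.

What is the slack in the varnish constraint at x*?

20

varnish used = 1·24 + 4·5 = 44; slack = 64 − 44 = 20.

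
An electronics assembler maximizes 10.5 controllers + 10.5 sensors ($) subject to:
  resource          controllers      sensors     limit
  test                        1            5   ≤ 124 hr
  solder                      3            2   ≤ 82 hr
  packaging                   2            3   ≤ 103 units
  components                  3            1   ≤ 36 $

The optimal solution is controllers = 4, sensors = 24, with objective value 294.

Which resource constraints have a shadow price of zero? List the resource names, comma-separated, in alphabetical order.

packaging, solder

test: 124/124 (binding)
solder: 60/82 (slack 22)
packaging: 80/103 (slack 23)
components: 36/36 (binding)
By complementary slackness, a constraint with positive slack has shadow price 0 → packaging, solder.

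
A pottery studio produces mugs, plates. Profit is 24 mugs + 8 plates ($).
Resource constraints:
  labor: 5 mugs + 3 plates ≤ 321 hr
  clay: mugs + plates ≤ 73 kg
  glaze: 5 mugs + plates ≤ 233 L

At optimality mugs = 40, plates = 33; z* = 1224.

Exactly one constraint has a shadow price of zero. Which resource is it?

labor

labor: 299/321 (slack 22)
clay: 73/73 (binding)
glaze: 233/233 (binding)
By complementary slackness, a constraint with positive slack has shadow price 0 → labor.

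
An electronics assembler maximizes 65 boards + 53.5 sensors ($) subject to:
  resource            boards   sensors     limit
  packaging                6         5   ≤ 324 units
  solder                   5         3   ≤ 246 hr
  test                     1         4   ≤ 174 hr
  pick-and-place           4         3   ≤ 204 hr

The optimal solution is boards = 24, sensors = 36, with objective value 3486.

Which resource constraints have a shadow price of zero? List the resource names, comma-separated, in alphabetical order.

solder, test

packaging: 324/324 (binding)
solder: 228/246 (slack 18)
test: 168/174 (slack 6)
pick-and-place: 204/204 (binding)
By complementary slackness, a constraint with positive slack has shadow price 0 → solder, test.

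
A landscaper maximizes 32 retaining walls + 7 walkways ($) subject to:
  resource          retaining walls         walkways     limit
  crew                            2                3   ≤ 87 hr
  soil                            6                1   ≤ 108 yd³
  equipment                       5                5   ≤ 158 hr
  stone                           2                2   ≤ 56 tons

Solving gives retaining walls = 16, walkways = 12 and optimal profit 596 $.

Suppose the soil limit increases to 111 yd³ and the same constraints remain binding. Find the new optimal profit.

Binding: soil and stone. Non-binding: crew (19 unused), equipment (18 unused).
By complementary slackness, y = 0 for the non-binding constraints.
From A_Bᵀ y = c: 6·y_soil + 2·y_stone = 32; 1·y_soil + 2·y_stone = 7.
Solving: y_soil = 5, y_stone = 1.
Δz = y_soil·Δb = 5 × (3) = 15, so new z* = 596 + 15 = 611.

611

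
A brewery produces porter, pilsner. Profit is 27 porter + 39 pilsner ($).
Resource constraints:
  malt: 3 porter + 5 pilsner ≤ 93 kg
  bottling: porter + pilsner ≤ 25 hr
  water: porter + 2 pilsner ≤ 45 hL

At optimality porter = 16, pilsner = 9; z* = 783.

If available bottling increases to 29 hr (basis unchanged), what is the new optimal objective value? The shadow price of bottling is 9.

819

Δb = 4, so new z* = 783 + (9)·(4) = 783 + 36 = 819.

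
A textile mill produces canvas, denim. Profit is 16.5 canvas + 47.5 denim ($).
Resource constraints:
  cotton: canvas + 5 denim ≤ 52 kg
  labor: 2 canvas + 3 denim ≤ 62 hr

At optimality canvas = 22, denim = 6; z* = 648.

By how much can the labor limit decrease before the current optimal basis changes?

30.8

Binding constraints: cotton, labor. The basis is B = [[1,5],[2,3]] with det -7.
Per unit decrease in labor, x* moves by d = (-0.7143, 0.1429).
The basis stays optimal until canvas reaches 0; allowable decrease = 30.8 hr.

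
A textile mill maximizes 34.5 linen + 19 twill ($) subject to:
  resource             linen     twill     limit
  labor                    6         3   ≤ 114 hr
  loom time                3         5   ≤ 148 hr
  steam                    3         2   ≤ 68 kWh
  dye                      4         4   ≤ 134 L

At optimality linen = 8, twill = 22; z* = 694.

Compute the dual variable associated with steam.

Binding: labor and steam. Non-binding: loom time (14 unused), dye (14 unused).
Slack constraints have shadow price 0 (complementary slackness).
The binding rows give the dual system: 6·y_labor + 3·y_steam = 34.5 and 3·y_labor + 2·y_steam = 19.
This yields shadow prices y_labor = 4, y_steam = 3.5.
Shadow price of steam = 3.5.

3.5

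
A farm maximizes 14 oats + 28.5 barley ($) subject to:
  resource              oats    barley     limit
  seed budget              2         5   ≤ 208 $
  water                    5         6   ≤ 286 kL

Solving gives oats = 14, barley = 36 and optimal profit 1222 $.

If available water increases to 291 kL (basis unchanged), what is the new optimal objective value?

Check each constraint at x*: seed budget 208/208 (tight); water 286/286 (tight).
Dual feasibility on the basic columns requires 2·y_seed budget + 5·y_water = 14, 5·y_seed budget + 6·y_water = 28.5.
Solving: y_seed budget = 4.5, y_water = 1.
Δz = y_water·Δb = 1 × (5) = 5, so new z* = 1222 + 5 = 1227.

1227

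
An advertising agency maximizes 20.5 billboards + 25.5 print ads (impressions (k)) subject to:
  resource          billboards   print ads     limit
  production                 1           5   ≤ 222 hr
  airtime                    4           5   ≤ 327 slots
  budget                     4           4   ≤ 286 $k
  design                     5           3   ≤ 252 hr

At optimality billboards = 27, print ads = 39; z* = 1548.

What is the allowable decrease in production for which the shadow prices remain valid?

171.6

Binding constraints: production, design. The basis is B = [[1,5],[5,3]] with det -22.
Per unit decrease in production, x* moves by d = (0.1364, -0.2273).
The basis stays optimal until print ads reaches 0; allowable decrease = 171.6 hr.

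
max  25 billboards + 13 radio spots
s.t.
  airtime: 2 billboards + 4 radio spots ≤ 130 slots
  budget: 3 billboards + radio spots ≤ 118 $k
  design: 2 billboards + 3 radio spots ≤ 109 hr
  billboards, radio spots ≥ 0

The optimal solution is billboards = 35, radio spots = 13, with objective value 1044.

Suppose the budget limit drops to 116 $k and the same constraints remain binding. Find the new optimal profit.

Check each constraint at x*: airtime 122/130 (slack 8); budget 118/118 (tight); design 109/109 (tight).
Since airtime is not tight, its dual is 0.
The binding rows give the dual system: 3·y_budget + 2·y_design = 25 and 1·y_budget + 3·y_design = 13.
Solving: y_budget = 7, y_design = 2.
Δz = y_budget·Δb = 7 × (-2) = -14, so new z* = 1044 − 14 = 1030.

1030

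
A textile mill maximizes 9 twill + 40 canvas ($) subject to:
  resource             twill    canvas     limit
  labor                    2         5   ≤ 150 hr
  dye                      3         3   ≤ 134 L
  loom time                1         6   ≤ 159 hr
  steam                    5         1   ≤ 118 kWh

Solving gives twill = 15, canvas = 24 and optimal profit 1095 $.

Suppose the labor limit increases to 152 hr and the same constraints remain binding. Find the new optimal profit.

Binding: labor and loom time. Non-binding: dye (17 unused), steam (19 unused).
Since dye, steam are not tight, their duals are 0.
Dual feasibility on the basic columns requires 2·y_labor + 1·y_loom time = 9, 5·y_labor + 6·y_loom time = 40.
→ y_labor = 2 and y_loom time = 5.
Δz = y_labor·Δb = 2 × (2) = 4, so new z* = 1095 + 4 = 1099.

1099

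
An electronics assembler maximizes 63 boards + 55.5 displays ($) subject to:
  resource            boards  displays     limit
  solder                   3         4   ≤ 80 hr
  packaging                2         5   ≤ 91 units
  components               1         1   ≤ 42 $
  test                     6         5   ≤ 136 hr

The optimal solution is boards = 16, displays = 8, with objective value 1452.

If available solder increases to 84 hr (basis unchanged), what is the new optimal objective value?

1460

Binding: solder and test. Non-binding: packaging (19 unused), components (18 unused).
By complementary slackness, y = 0 for the non-binding constraints.
Dual feasibility on the basic columns requires 3·y_solder + 6·y_test = 63, 4·y_solder + 5·y_test = 55.5.
Solving: y_solder = 2, y_test = 9.5.
Δz = y_solder·Δb = 2 × (4) = 8, so new z* = 1452 + 8 = 1460.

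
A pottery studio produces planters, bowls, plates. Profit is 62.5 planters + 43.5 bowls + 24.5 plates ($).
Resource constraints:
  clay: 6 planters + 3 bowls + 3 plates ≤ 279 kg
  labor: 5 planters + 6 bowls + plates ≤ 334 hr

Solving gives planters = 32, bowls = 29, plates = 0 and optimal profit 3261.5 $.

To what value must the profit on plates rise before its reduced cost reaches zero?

Both clay and labor are binding at x*.
The binding rows give the dual system: 6·y_clay + 5·y_labor = 62.5 and 3·y_clay + 6·y_labor = 43.5.
This yields shadow prices y_clay = 7.5, y_labor = 3.5.
plates enters the basis when its profit ≥ yᵀa₃ = 7.5·3 + 3.5·1 = 26.

26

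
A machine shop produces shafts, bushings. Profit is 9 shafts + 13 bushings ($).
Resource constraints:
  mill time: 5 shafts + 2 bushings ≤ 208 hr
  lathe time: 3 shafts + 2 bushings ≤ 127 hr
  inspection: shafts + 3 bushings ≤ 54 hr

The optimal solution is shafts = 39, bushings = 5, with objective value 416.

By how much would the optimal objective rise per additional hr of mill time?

0

Binding: lathe time and inspection. Non-binding: mill time (3 unused).
Slack constraints have shadow price 0 (complementary slackness).
From A_Bᵀ y = c: 3·y_lathe time + 1·y_inspection = 9; 2·y_lathe time + 3·y_inspection = 13.
This yields shadow prices y_lathe time = 2, y_inspection = 3.
Shadow price of mill time = 0.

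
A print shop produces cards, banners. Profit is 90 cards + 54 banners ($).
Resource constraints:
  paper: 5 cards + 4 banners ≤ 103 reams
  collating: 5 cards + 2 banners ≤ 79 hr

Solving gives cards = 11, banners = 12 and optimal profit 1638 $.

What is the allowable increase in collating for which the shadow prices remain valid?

24

Binding constraints: paper, collating. The basis is B = [[5,4],[5,2]] with det -10.
Per unit increase in collating, x* moves by d = (0.4, -0.5).
The basis stays optimal until banners reaches 0; allowable increase = 24 hr.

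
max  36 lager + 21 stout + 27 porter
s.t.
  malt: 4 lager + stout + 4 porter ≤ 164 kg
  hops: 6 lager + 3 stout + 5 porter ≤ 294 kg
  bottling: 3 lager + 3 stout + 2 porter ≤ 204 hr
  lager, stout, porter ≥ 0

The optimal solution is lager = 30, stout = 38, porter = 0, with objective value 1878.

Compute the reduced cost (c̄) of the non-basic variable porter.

Check each constraint at x*: malt 158/164 (slack 6); hops 294/294 (tight); bottling 204/204 (tight).
By complementary slackness, y = 0 for the non-binding constraint.
The binding rows give the dual system: 6·y_hops + 3·y_bottling = 36 and 3·y_hops + 3·y_bottling = 21.
→ y_hops = 5 and y_bottling = 2.
Reduced cost of porter: c₃ − yᵀa₃ = 27 − (5·5 + 2·2) = 27 − 29 = -2.

-2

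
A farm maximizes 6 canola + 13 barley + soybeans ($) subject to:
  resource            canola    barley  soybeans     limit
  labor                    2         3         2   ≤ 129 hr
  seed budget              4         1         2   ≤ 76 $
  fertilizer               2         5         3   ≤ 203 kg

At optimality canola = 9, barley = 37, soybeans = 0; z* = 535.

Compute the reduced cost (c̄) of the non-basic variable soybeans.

-7

At the optimum: labor uses 129 of 129 (binding); seed budget uses 73 of 76 (slack = 3); fertilizer uses 203 of 203 (binding).
Since seed budget is not tight, its dual is 0.
The binding rows give the dual system: 2·y_labor + 2·y_fertilizer = 6 and 3·y_labor + 5·y_fertilizer = 13.
→ y_labor = 1 and y_fertilizer = 2.
Reduced cost of soybeans: c₃ − yᵀa₃ = 1 − (1·2 + 2·3) = 1 − 8 = -7.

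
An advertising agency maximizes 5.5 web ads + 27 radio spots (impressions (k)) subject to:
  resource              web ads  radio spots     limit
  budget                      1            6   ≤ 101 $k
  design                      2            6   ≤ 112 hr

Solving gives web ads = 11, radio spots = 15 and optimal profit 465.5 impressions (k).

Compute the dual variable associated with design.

Check each constraint at x*: budget 101/101 (tight); design 112/112 (tight).
The binding rows give the dual system: 1·y_budget + 2·y_design = 5.5 and 6·y_budget + 6·y_design = 27.
This yields shadow prices y_budget = 3.5, y_design = 1.
Shadow price of design = 1.

1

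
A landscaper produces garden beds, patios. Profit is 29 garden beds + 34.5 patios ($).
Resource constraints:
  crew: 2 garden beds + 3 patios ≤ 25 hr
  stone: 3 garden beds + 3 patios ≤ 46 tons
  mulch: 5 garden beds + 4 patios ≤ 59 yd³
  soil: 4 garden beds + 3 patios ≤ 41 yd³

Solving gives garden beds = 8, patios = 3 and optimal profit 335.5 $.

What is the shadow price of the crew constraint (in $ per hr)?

At the optimum: crew uses 25 of 25 (binding); stone uses 33 of 46 (slack = 13); mulch uses 52 of 59 (slack = 7); soil uses 41 of 41 (binding).
Since stone, mulch are not tight, their duals are 0.
Dual feasibility on the basic columns requires 2·y_crew + 4·y_soil = 29, 3·y_crew + 3·y_soil = 34.5.
This yields shadow prices y_crew = 8.5, y_soil = 3.
Shadow price of crew = 8.5.

8.5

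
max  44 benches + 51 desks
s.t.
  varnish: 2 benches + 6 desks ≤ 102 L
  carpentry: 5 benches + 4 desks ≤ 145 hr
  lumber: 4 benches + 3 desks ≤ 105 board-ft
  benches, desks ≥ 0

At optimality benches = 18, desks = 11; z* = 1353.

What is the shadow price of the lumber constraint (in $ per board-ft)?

9

Check each constraint at x*: varnish 102/102 (tight); carpentry 134/145 (slack 11); lumber 105/105 (tight).
By complementary slackness, y = 0 for the non-binding constraint.
From A_Bᵀ y = c: 2·y_varnish + 4·y_lumber = 44; 6·y_varnish + 3·y_lumber = 51.
Solving: y_varnish = 4, y_lumber = 9.
Shadow price of lumber = 9.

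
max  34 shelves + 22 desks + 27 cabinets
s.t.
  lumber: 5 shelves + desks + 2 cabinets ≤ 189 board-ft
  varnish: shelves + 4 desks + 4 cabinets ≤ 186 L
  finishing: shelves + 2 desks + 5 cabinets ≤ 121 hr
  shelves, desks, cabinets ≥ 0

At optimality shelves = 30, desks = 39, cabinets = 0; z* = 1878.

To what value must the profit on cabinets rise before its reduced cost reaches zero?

28

Binding: lumber and varnish. Non-binding: finishing (13 unused).
Since finishing is not tight, its dual is 0.
The binding rows give the dual system: 5·y_lumber + 1·y_varnish = 34 and 1·y_lumber + 4·y_varnish = 22.
→ y_lumber = 6 and y_varnish = 4.
cabinets enters the basis when its profit ≥ yᵀa₃ = 6·2 + 4·4 = 28.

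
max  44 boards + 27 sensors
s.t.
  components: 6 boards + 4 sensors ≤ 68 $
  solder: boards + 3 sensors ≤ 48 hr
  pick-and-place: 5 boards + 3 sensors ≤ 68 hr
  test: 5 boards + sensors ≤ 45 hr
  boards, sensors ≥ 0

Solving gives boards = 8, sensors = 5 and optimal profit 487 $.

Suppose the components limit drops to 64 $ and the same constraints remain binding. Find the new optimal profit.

Binding: components and test. Non-binding: solder (25 unused), pick-and-place (13 unused).
Slack constraints have shadow price 0 (complementary slackness).
From A_Bᵀ y = c: 6·y_components + 5·y_test = 44; 4·y_components + 1·y_test = 27.
Solving: y_components = 6.5, y_test = 1.
Δz = y_components·Δb = 6.5 × (-4) = -26, so new z* = 487 − 26 = 461.

461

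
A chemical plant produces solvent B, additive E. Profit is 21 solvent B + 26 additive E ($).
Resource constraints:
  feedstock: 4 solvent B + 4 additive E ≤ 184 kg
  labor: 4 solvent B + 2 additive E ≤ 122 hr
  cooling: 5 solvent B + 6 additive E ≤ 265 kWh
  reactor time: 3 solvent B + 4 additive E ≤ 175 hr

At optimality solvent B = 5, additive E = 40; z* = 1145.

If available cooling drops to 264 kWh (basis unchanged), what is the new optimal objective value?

Binding: cooling and reactor time. Non-binding: feedstock (4 unused), labor (22 unused).
Slack constraints have shadow price 0 (complementary slackness).
Dual feasibility on the basic columns requires 5·y_cooling + 3·y_reactor time = 21, 6·y_cooling + 4·y_reactor time = 26.
This yields shadow prices y_cooling = 3, y_reactor time = 2.
Δz = y_cooling·Δb = 3 × (-1) = -3, so new z* = 1145 − 3 = 1142.

1142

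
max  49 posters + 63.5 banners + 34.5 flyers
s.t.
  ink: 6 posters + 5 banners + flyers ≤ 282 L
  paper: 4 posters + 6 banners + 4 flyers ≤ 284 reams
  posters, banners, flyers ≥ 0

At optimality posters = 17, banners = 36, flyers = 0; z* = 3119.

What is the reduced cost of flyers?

-2

Check each constraint at x*: ink 282/282 (tight); paper 284/284 (tight).
The binding rows give the dual system: 6·y_ink + 4·y_paper = 49 and 5·y_ink + 6·y_paper = 63.5.
This yields shadow prices y_ink = 2.5, y_paper = 8.5.
Reduced cost of flyers: c₃ − yᵀa₃ = 34.5 − (2.5·1 + 8.5·4) = 34.5 − 36.5 = -2.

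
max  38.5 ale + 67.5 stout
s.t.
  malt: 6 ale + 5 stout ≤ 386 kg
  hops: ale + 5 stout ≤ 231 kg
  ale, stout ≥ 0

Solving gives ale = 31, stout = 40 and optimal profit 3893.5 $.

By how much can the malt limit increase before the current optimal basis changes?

Binding constraints: malt, hops. The basis is B = [[6,5],[1,5]] with det 25.
Per unit increase in malt, x* moves by d = (0.2, -0.04).
The basis stays optimal until stout reaches 0; allowable increase = 1000 kg.

1000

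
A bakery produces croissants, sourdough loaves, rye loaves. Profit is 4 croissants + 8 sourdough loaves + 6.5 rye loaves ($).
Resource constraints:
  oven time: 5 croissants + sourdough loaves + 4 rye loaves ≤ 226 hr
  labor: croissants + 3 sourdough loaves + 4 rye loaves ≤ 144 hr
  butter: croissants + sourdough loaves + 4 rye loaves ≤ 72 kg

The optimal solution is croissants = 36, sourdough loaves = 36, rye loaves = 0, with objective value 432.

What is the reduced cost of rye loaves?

Check each constraint at x*: oven time 216/226 (slack 10); labor 144/144 (tight); butter 72/72 (tight).
By complementary slackness, y = 0 for the non-binding constraint.
Dual feasibility on the basic columns requires 1·y_labor + 1·y_butter = 4, 3·y_labor + 1·y_butter = 8.
This yields shadow prices y_labor = 2, y_butter = 2.
Reduced cost of rye loaves: c₃ − yᵀa₃ = 6.5 − (2·4 + 2·4) = 6.5 − 16 = -9.5.

-9.5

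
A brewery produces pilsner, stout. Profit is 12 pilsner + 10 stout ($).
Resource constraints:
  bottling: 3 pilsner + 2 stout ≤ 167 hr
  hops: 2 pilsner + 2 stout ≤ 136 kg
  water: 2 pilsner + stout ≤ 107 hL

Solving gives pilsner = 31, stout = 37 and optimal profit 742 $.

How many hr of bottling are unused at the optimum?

0

bottling used = 3·31 + 2·37 = 167; slack = 167 − 167 = 0.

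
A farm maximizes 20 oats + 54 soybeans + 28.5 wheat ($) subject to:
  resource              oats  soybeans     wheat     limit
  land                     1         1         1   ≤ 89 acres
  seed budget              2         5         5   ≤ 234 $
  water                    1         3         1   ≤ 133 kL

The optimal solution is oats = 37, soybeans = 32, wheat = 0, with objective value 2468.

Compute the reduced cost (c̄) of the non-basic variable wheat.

-9.5

At the optimum: land uses 69 of 89 (slack = 20); seed budget uses 234 of 234 (binding); water uses 133 of 133 (binding).
Slack constraints have shadow price 0 (complementary slackness).
Dual feasibility on the basic columns requires 2·y_seed budget + 1·y_water = 20, 5·y_seed budget + 3·y_water = 54.
→ y_seed budget = 6 and y_water = 8.
Reduced cost of wheat: c₃ − yᵀa₃ = 28.5 − (6·5 + 8·1) = 28.5 − 38 = -9.5.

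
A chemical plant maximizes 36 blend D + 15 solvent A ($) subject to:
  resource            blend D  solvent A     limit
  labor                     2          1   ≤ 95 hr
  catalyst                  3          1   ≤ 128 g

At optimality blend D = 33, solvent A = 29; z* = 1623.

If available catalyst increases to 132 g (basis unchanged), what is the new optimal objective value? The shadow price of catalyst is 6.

1647

Δb = 4, so new z* = 1623 + (6)·(4) = 1623 + 24 = 1647.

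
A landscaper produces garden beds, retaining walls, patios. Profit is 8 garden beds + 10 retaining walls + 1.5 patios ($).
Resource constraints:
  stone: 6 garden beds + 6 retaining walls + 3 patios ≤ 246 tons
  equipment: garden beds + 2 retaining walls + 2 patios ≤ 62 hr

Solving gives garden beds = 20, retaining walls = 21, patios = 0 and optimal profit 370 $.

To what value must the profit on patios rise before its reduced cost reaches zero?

Check each constraint at x*: stone 246/246 (tight); equipment 62/62 (tight).
The binding rows give the dual system: 6·y_stone + 1·y_equipment = 8 and 6·y_stone + 2·y_equipment = 10.
Solving: y_stone = 1, y_equipment = 2.
patios enters the basis when its profit ≥ yᵀa₃ = 1·3 + 2·2 = 7.

7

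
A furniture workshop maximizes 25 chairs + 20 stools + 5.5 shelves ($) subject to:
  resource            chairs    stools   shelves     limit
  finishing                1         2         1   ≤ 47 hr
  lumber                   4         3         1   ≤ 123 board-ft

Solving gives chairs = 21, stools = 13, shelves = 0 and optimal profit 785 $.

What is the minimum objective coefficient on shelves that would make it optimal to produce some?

7

At the optimum: finishing uses 47 of 47 (binding); lumber uses 123 of 123 (binding).
The binding rows give the dual system: 1·y_finishing + 4·y_lumber = 25 and 2·y_finishing + 3·y_lumber = 20.
Solving: y_finishing = 1, y_lumber = 6.
shelves enters the basis when its profit ≥ yᵀa₃ = 1·1 + 6·1 = 7.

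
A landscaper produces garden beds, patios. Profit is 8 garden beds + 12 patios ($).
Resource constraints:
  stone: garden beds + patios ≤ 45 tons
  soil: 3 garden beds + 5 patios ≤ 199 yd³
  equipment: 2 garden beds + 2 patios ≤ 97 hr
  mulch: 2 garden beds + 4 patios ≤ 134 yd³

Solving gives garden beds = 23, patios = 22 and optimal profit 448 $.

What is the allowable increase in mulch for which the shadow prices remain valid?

Binding constraints: stone, mulch. The basis is B = [[1,1],[2,4]] with det 2.
Per unit increase in mulch, x* moves by d = (-0.5, 0.5).
The basis stays optimal until soil becomes binding; allowable increase = 20 yd³.

20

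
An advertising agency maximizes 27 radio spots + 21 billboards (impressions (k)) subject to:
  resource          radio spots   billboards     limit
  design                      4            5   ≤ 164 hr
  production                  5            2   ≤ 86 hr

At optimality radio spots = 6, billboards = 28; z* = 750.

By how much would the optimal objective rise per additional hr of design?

3

Check each constraint at x*: design 164/164 (tight); production 86/86 (tight).
The binding rows give the dual system: 4·y_design + 5·y_production = 27 and 5·y_design + 2·y_production = 21.
→ y_design = 3 and y_production = 3.
Shadow price of design = 3.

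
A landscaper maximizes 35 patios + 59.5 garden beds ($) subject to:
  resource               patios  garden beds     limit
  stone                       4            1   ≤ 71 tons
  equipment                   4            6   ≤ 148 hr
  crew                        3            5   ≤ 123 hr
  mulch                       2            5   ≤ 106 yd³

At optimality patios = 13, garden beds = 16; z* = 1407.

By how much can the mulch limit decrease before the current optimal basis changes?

1.2

Binding constraints: equipment, mulch. The basis is B = [[4,6],[2,5]] with det 8.
Per unit decrease in mulch, x* moves by d = (0.75, -0.5).
The basis stays optimal until stone becomes binding; allowable decrease = 1.2 yd³.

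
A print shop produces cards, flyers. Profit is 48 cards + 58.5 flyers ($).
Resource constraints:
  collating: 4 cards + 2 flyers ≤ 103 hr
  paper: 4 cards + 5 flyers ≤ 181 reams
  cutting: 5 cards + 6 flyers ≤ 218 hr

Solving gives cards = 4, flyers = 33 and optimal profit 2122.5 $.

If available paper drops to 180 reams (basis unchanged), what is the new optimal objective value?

2118

Check each constraint at x*: collating 82/103 (slack 21); paper 181/181 (tight); cutting 218/218 (tight).
Slack constraints have shadow price 0 (complementary slackness).
Dual feasibility on the basic columns requires 4·y_paper + 5·y_cutting = 48, 5·y_paper + 6·y_cutting = 58.5.
Solving: y_paper = 4.5, y_cutting = 6.
Δz = y_paper·Δb = 4.5 × (-1) = -4.5, so new z* = 2122.5 − 4.5 = 2118.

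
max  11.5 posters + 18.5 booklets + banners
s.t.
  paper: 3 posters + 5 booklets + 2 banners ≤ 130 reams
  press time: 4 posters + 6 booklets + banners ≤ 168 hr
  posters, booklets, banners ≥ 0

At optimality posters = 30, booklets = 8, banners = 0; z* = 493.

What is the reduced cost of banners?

Both paper and press time are binding at x*.
From A_Bᵀ y = c: 3·y_paper + 4·y_press time = 11.5; 5·y_paper + 6·y_press time = 18.5.
→ y_paper = 2.5 and y_press time = 1.
Reduced cost of banners: c₃ − yᵀa₃ = 1 − (2.5·2 + 1·1) = 1 − 6 = -5.

-5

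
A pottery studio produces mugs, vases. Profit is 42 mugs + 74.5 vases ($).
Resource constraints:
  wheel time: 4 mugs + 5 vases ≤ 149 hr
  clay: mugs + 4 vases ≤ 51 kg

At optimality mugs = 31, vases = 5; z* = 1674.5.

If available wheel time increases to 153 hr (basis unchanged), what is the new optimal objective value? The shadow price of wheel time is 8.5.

1708.5

Δb = 4, so new z* = 1674.5 + (8.5)·(4) = 1674.5 + 34 = 1708.5.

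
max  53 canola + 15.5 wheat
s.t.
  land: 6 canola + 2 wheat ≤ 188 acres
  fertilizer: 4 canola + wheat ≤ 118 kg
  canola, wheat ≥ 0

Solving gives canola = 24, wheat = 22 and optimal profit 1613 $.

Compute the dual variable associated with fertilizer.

6.5

Both land and fertilizer are binding at x*.
The binding rows give the dual system: 6·y_land + 4·y_fertilizer = 53 and 2·y_land + 1·y_fertilizer = 15.5.
This yields shadow prices y_land = 4.5, y_fertilizer = 6.5.
Shadow price of fertilizer = 6.5.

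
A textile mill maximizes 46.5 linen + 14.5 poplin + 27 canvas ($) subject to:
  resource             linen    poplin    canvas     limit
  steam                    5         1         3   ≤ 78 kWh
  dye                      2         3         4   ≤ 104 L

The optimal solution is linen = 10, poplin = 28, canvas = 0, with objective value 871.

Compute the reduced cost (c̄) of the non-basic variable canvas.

-6.5

Check each constraint at x*: steam 78/78 (tight); dye 104/104 (tight).
The binding rows give the dual system: 5·y_steam + 2·y_dye = 46.5 and 1·y_steam + 3·y_dye = 14.5.
→ y_steam = 8.5 and y_dye = 2.
Reduced cost of canvas: c₃ − yᵀa₃ = 27 − (8.5·3 + 2·4) = 27 − 33.5 = -6.5.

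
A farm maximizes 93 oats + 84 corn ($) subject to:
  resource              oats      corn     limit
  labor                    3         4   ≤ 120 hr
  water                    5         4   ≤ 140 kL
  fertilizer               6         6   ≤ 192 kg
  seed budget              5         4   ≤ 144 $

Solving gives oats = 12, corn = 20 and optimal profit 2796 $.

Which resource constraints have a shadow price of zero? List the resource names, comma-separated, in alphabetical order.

labor, seed budget

labor: 116/120 (slack 4)
water: 140/140 (binding)
fertilizer: 192/192 (binding)
seed budget: 140/144 (slack 4)
By complementary slackness, a constraint with positive slack has shadow price 0 → labor, seed budget.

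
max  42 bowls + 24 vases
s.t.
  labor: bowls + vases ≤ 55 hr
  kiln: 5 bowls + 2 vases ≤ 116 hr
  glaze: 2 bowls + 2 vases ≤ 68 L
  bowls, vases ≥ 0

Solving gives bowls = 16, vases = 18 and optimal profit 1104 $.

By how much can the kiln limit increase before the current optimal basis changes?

Binding constraints: kiln, glaze. The basis is B = [[5,2],[2,2]] with det 6.
Per unit increase in kiln, x* moves by d = (0.3333, -0.3333).
The basis stays optimal until vases reaches 0; allowable increase = 54 hr.

54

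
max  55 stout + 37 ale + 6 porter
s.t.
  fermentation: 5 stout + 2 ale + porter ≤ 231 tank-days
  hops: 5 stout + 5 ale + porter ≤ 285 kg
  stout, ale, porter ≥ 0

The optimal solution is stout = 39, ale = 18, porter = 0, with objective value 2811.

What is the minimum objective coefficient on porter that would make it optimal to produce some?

11

At the optimum: fermentation uses 231 of 231 (binding); hops uses 285 of 285 (binding).
From A_Bᵀ y = c: 5·y_fermentation + 5·y_hops = 55; 2·y_fermentation + 5·y_hops = 37.
This yields shadow prices y_fermentation = 6, y_hops = 5.
porter enters the basis when its profit ≥ yᵀa₃ = 6·1 + 5·1 = 11.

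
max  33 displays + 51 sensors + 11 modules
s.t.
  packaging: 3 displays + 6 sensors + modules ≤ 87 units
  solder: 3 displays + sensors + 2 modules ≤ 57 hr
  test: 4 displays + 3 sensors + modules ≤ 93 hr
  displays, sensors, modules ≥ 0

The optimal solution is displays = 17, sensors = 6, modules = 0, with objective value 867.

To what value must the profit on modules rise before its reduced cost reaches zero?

14

At the optimum: packaging uses 87 of 87 (binding); solder uses 57 of 57 (binding); test uses 86 of 93 (slack = 7).
Since test is not tight, its dual is 0.
From A_Bᵀ y = c: 3·y_packaging + 3·y_solder = 33; 6·y_packaging + 1·y_solder = 51.
This yields shadow prices y_packaging = 8, y_solder = 3.
modules enters the basis when its profit ≥ yᵀa₃ = 8·1 + 3·2 = 14.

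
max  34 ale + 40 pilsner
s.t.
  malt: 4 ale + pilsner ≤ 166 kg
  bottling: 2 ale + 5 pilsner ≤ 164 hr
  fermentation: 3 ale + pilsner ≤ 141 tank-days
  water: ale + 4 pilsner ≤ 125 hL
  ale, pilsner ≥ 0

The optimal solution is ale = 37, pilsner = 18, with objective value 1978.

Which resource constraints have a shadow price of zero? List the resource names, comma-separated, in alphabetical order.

malt: 166/166 (binding)
bottling: 164/164 (binding)
fermentation: 129/141 (slack 12)
water: 109/125 (slack 16)
By complementary slackness, a constraint with positive slack has shadow price 0 → fermentation, water.

fermentation, water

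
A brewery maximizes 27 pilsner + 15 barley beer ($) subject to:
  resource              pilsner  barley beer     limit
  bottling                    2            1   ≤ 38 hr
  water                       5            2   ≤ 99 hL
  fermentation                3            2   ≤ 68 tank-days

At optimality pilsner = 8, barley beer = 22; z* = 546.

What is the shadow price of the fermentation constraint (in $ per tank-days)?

At the optimum: bottling uses 38 of 38 (binding); water uses 84 of 99 (slack = 15); fermentation uses 68 of 68 (binding).
By complementary slackness, y = 0 for the non-binding constraint.
Dual feasibility on the basic columns requires 2·y_bottling + 3·y_fermentation = 27, 1·y_bottling + 2·y_fermentation = 15.
→ y_bottling = 9 and y_fermentation = 3.
Shadow price of fermentation = 3.

3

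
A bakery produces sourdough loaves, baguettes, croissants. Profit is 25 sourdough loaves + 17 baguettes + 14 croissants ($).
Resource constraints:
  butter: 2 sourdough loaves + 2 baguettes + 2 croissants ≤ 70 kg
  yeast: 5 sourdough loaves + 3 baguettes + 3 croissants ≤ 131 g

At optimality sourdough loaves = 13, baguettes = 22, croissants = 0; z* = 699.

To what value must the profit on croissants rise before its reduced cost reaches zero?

17

Both butter and yeast are binding at x*.
Dual feasibility on the basic columns requires 2·y_butter + 5·y_yeast = 25, 2·y_butter + 3·y_yeast = 17.
This yields shadow prices y_butter = 2.5, y_yeast = 4.
croissants enters the basis when its profit ≥ yᵀa₃ = 2.5·2 + 4·3 = 17.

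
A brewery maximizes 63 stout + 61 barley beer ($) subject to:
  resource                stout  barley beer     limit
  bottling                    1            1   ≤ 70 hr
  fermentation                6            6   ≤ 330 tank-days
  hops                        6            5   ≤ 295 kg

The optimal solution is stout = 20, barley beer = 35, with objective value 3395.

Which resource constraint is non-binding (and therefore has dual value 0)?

bottling

bottling: 55/70 (slack 15)
fermentation: 330/330 (binding)
hops: 295/295 (binding)
By complementary slackness, a constraint with positive slack has shadow price 0 → bottling.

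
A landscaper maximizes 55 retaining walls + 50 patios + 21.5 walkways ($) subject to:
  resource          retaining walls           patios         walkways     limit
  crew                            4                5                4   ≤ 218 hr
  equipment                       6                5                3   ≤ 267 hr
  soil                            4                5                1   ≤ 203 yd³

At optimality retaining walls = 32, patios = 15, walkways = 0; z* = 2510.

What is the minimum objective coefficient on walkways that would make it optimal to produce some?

25

Check each constraint at x*: crew 203/218 (slack 15); equipment 267/267 (tight); soil 203/203 (tight).
Slack constraints have shadow price 0 (complementary slackness).
From A_Bᵀ y = c: 6·y_equipment + 4·y_soil = 55; 5·y_equipment + 5·y_soil = 50.
Solving: y_equipment = 7.5, y_soil = 2.5.
walkways enters the basis when its profit ≥ yᵀa₃ = 7.5·3 + 2.5·1 = 25.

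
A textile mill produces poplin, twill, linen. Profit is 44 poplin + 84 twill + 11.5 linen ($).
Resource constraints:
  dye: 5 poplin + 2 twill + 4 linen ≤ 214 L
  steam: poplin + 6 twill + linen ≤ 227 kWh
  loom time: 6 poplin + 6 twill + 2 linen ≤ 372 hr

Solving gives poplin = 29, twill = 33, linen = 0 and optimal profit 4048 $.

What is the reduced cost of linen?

Binding: steam and loom time. Non-binding: dye (3 unused).
By complementary slackness, y = 0 for the non-binding constraint.
Dual feasibility on the basic columns requires 1·y_steam + 6·y_loom time = 44, 6·y_steam + 6·y_loom time = 84.
This yields shadow prices y_steam = 8, y_loom time = 6.
Reduced cost of linen: c₃ − yᵀa₃ = 11.5 − (8·1 + 6·2) = 11.5 − 20 = -8.5.

-8.5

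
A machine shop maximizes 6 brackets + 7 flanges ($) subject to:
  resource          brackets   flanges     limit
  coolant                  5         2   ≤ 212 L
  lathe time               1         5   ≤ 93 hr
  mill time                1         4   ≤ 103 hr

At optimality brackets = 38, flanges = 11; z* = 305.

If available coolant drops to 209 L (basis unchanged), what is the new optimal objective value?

Check each constraint at x*: coolant 212/212 (tight); lathe time 93/93 (tight); mill time 82/103 (slack 21).
By complementary slackness, y = 0 for the non-binding constraint.
From A_Bᵀ y = c: 5·y_coolant + 1·y_lathe time = 6; 2·y_coolant + 5·y_lathe time = 7.
This yields shadow prices y_coolant = 1, y_lathe time = 1.
Δz = y_coolant·Δb = 1 × (-3) = -3, so new z* = 305 − 3 = 302.

302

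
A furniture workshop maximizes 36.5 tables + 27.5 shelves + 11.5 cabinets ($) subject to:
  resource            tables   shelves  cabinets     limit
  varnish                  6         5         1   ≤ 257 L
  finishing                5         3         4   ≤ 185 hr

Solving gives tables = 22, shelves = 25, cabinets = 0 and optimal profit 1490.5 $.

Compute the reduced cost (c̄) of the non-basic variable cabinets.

Both varnish and finishing are binding at x*.
From A_Bᵀ y = c: 6·y_varnish + 5·y_finishing = 36.5; 5·y_varnish + 3·y_finishing = 27.5.
Solving: y_varnish = 4, y_finishing = 2.5.
Reduced cost of cabinets: c₃ − yᵀa₃ = 11.5 − (4·1 + 2.5·4) = 11.5 − 14 = -2.5.

-2.5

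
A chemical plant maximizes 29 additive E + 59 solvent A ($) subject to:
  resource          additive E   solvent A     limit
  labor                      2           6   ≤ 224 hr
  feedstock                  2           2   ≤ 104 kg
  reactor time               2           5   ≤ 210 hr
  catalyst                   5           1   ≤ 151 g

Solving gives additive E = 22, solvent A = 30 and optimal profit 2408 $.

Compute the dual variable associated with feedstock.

7

At the optimum: labor uses 224 of 224 (binding); feedstock uses 104 of 104 (binding); reactor time uses 194 of 210 (slack = 16); catalyst uses 140 of 151 (slack = 11).
Since reactor time, catalyst are not tight, their duals are 0.
From A_Bᵀ y = c: 2·y_labor + 2·y_feedstock = 29; 6·y_labor + 2·y_feedstock = 59.
Solving: y_labor = 7.5, y_feedstock = 7.
Shadow price of feedstock = 7.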